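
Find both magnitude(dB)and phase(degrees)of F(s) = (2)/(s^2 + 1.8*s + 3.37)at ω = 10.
Substitute s = j*10: F(j10) = -0.0200034 - 0.00372618j.
|F| = 20*log₁₀(sqrt(Re²+Im²)) = -33.83 dB.
∠F = atan2(Im, Re) = -169.45°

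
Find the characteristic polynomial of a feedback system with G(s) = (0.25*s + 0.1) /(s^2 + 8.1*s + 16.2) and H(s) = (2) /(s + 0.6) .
Characteristic poly = G_den * H_den + G_num * H_num = (s^3 + 8.7*s^2 + 21.06*s + 9.72) + (0.5*s + 0.2) = s^3 + 8.7*s^2 + 21.56*s + 9.92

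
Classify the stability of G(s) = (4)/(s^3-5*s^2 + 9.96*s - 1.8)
Denominator: s^3 - 5*s^2 + 9.96*s - 1.8 = (s - 0.2)(s^2 - 4.8*s + 9). Poles: 0.2, 2.4 + 1.8j, 2.4 - 1.8j. Unstable (3 pole(s) in RHP)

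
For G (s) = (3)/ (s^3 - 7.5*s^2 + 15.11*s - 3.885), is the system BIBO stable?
Denominator: s^3 - 7.5*s^2 + 15.11*s - 3.885 = (s - 0.3)(s - 3.5)(s - 3.7). Poles: 0.3, 3.5, 3.7. All Re(p)<0: No (unstable)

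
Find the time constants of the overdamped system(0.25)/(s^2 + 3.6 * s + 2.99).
Overdamped: real poles at -1.3, -2.3. τ = -1/pole → τ₁ = 0.7692, τ₂ = 0.4348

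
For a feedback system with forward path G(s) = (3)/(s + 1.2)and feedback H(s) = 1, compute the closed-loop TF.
Closed-loop T = G/(1+GH).
Numerator: G_num * H_den = 3.
Denominator: G_den * H_den + G_num * H_num = (s + 1.2) + (3) = s + 4.2.
T(s) = (3)/(s + 4.2)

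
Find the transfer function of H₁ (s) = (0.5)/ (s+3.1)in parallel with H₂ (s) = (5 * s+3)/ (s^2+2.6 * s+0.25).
Parallel: H = H₁ + H₂ = (n₁·d₂ + n₂·d₁)/(d₁·d₂).
n₁·d₂ = 0.5*s^2 + 1.3*s + 0.125. n₂·d₁ = 5*s^2 + 18.5*s + 9.3. Sum = 5.5*s^2 + 19.8*s + 9.425. d₁·d₂ = s^3 + 5.7*s^2 + 8.31*s + 0.775.
H(s) = (5.5*s^2 + 19.8*s + 9.425)/(s^3 + 5.7*s^2 + 8.31*s + 0.775)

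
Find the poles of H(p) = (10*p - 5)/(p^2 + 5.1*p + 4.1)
Set denominator = 0: p^2 + 5.1*p + 4.1 = (p + 1)(p + 4.1) = 0 → Poles: -1, -4.1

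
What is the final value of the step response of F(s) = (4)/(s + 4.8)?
FVT: lim_{t→∞} y(t) = lim_{s→0} s*Y(s) where Y(s) = F(s)/s.
= lim_{s→0} F(s) = F(0) = num(0)/den(0) = 4/4.8 = 0.8333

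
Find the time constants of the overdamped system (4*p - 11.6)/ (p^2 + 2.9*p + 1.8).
Overdamped: real poles at -2, -0.9. τ = -1/pole → τ₁ = 0.5, τ₂ = 1.111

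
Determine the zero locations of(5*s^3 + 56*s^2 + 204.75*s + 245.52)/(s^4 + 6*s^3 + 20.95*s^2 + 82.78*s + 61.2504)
Set numerator = 0: 5*s^3 + 56*s^2 + 204.75*s + 245.52 = 5*(s + 4.8)(s + 3.3)(s + 3.1) = 0 → Zeros: -3.1, -3.3, -4.8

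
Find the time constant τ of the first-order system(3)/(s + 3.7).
First-order system: τ = -1/pole. Pole = -3.7. τ = -1/(-3.7) = 0.2703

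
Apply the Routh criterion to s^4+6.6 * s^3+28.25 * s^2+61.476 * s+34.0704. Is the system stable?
Routh array:
s^4: [1, 28.25, 34.0704]; s^3: [6.6, 61.476]; s^2: [18.9355, 34.0704]; s^1: [49.6007]; s^0: [34.0704]
First column: [1, 6.6, 18.9355, 49.6007, 34.0704]. Sign changes = 0.
Yes, stable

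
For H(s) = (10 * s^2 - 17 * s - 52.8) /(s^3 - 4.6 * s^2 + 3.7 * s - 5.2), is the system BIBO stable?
Denominator: s^3 - 4.6*s^2 + 3.7*s - 5.2 = (s - 4)(s^2 - 0.6*s + 1.3). Poles: 0.3 + 1.1j, 0.3 - 1.1j, 4. All Re(p)<0: No (unstable)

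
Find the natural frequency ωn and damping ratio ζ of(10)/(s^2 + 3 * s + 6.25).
Underdamped: complex pole -1.5 + 2j. ωn = |pole| = 2.5, ζ = -Re(pole)/ωn = 0.6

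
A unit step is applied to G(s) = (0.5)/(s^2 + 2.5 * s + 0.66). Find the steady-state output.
FVT: lim_{t→∞} y(t) = lim_{s→0} s*Y(s) where Y(s) = G(s)/s.
= lim_{s→0} G(s) = G(0) = num(0)/den(0) = 0.5/0.66 = 0.7576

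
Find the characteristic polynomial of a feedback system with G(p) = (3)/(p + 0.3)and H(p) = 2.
Characteristic poly = G_den * H_den + G_num * H_num = (p + 0.3) + (6) = p + 6.3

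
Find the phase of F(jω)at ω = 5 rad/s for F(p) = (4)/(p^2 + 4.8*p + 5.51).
Substitute p = j*5: F(j5) = -0.0815601 - 0.100433j.
∠F(j5) = atan2(Im, Re) = atan2(-0.100433, -0.0815601) = -129.08°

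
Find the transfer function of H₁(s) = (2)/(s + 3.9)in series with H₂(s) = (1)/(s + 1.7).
Series: H = H₁ · H₂ = (n₁·n₂)/(d₁·d₂).
Num: n₁·n₂ = 2. Den: d₁·d₂ = s^2 + 5.6*s + 6.63.
H(s) = (2)/(s^2 + 5.6*s + 6.63)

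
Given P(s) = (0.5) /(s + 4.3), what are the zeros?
Numerator is a nonzero constant (0.5) → Zeros: none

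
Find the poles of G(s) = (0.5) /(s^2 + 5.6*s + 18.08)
Set denominator = 0: s^2 + 5.6*s + 18.08 = 0 → Poles: -2.8 + 3.2j, -2.8 - 3.2j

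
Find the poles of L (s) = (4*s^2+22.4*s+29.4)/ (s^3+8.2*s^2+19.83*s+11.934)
Set denominator = 0: s^3 + 8.2*s^2 + 19.83*s + 11.934 = (s + 3.9)(s + 0.9)(s + 3.4) = 0 → Poles: -0.9, -3.4, -3.9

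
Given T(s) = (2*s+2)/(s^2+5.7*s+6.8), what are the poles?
Set denominator = 0: s^2 + 5.7*s + 6.8 = (s + 4)(s + 1.7) = 0 → Poles: -1.7, -4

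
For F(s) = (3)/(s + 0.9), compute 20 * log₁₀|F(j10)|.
Substitute s = j*10: F(j10) = 0.0267831 - 0.29759j.
|F(j10)| = sqrt(Re² + Im²) = 0.2988.
20*log₁₀(0.2988) = -10.49 dB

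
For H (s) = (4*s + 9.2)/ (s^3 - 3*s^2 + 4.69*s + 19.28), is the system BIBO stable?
Denominator: s^3 - 3*s^2 + 4.69*s + 19.28 = (s + 1.6)(s^2 - 4.6*s + 12.05). Poles: -1.6, 2.3 + 2.6j, 2.3 - 2.6j. All Re(p)<0: No (unstable)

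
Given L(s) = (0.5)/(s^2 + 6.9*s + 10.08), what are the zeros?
Numerator is a nonzero constant (0.5) → Zeros: none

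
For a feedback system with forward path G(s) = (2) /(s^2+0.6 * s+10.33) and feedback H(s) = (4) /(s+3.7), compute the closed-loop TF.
Closed-loop T = G/(1+GH).
Numerator: G_num * H_den = 2*s + 7.4.
Denominator: G_den * H_den + G_num * H_num = (s^3 + 4.3*s^2 + 12.55*s + 38.221) + (8) = s^3 + 4.3*s^2 + 12.55*s + 46.221.
T(s) = (2*s + 7.4)/(s^3 + 4.3*s^2 + 12.55*s + 46.221)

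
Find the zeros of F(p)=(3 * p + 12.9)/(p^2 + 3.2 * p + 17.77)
Set numerator = 0: 3*p + 12.9 = 0 → Zeros: -4.3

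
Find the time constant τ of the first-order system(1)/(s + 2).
First-order system: τ = -1/pole. Pole = -2. τ = -1/(-2) = 0.5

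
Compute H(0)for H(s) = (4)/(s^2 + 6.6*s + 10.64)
DC gain = H(0) = num(0)/den(0) = 4/10.64 = 0.3759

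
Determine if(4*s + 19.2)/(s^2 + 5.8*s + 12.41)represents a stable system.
Denominator: s^2 + 5.8*s + 12.41. Poles: -2.9 + 2j, -2.9 - 2j. All Re(p)<0: Yes (stable)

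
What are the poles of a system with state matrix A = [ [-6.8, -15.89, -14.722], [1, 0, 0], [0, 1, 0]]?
Eigenvalues solve det(λI - A) = 0.
Characteristic polynomial: λ^3 + 6.8*λ^2 + 15.89*λ + 14.722 = 0.
Factor: (λ + 3.4)(λ^2 + 3.4*λ + 4.33) = 0.
Roots: -1.7 + 1.2j, -1.7 - 1.2j, -3.4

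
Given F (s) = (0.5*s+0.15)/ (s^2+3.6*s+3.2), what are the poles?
Set denominator = 0: s^2 + 3.6*s + 3.2 = (s + 1.6)(s + 2) = 0 → Poles: -1.6, -2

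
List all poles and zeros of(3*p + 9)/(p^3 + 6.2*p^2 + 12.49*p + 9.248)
Set denominator = 0: p^3 + 6.2*p^2 + 12.49*p + 9.248 = (p + 3.2)(p^2 + 3*p + 2.89) = 0 → Poles: -1.5 + 0.8j, -1.5 - 0.8j, -3.2
Set numerator = 0: 3*p + 9 = 0 → Zeros: -3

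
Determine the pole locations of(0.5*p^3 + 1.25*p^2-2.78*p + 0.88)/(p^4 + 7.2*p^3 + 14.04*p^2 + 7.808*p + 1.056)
Set denominator = 0: p^4 + 7.2*p^3 + 14.04*p^2 + 7.808*p + 1.056 = (p + 0.6)(p + 4.4)(p + 2)(p + 0.2) = 0 → Poles: -0.2, -0.6, -2, -4.4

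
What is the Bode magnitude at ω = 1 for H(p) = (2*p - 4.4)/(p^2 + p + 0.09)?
Substitute p = j*1: H(j1) = 3.28428 + 1.4113j.
|H(j1)| = sqrt(Re² + Im²) = 3.575.
20*log₁₀(3.575) = 11.06 dB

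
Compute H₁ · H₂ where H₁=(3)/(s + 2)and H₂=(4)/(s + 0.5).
Series: H = H₁ · H₂ = (n₁·n₂)/(d₁·d₂).
Num: n₁·n₂ = 12. Den: d₁·d₂ = s^2 + 2.5*s + 1.
H(s) = (12)/(s^2 + 2.5*s + 1)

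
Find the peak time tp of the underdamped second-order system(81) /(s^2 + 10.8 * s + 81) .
Standard form: ωn²/(s²+2ζωn·s+ωn²) → ωn = 9, ζ = 0.6.
ωd = ωn·√(1-ζ²) = 9·√(1-0.6²) = 7.2.
tp = π/ωd = π/7.2 = 0.4363 s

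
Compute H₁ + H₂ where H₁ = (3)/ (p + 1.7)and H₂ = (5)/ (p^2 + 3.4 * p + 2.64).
Parallel: H = H₁ + H₂ = (n₁·d₂ + n₂·d₁)/(d₁·d₂).
n₁·d₂ = 3*p^2 + 10.2*p + 7.92. n₂·d₁ = 5*p + 8.5. Sum = 3*p^2 + 15.2*p + 16.42. d₁·d₂ = p^3 + 5.1*p^2 + 8.42*p + 4.488.
H(p) = (3*p^2 + 15.2*p + 16.42)/(p^3 + 5.1*p^2 + 8.42*p + 4.488)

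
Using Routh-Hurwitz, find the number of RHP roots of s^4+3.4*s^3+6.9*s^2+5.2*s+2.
Routh array:
s^4: [1, 6.9, 2]; s^3: [3.4, 5.2]; s^2: [5.37059, 2]; s^1: [3.93384]; s^0: [2]
First column: [1, 3.4, 5.37059, 3.93384, 2]. Sign changes = RHP roots = 0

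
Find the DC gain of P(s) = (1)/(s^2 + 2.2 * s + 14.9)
DC gain = P(0) = num(0)/den(0) = 1/14.9 = 0.06711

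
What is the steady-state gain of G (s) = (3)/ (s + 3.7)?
DC gain = G(0) = num(0)/den(0) = 3/3.7 = 0.8108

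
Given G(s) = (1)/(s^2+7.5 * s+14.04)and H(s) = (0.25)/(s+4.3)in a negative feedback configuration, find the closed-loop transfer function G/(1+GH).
Closed-loop T = G/(1+GH).
Numerator: G_num * H_den = s + 4.3.
Denominator: G_den * H_den + G_num * H_num = (s^3 + 11.8*s^2 + 46.29*s + 60.372) + (0.25) = s^3 + 11.8*s^2 + 46.29*s + 60.622.
T(s) = (s + 4.3)/(s^3 + 11.8*s^2 + 46.29*s + 60.622)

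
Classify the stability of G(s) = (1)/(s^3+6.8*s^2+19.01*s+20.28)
Denominator: s^3 + 6.8*s^2 + 19.01*s + 20.28 = (s + 2.4)(s^2 + 4.4*s + 8.45). Poles: -2.2 + 1.9j, -2.2 - 1.9j, -2.4. Stable (all poles in LHP)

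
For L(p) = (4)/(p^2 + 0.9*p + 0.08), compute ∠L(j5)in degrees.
Substitute p = j*5: L(j5) = -0.155445 - 0.0280699j.
∠L(j5) = atan2(Im, Re) = atan2(-0.0280699, -0.155445) = -169.76°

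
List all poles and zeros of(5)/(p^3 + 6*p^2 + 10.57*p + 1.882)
Set denominator = 0: p^3 + 6*p^2 + 10.57*p + 1.882 = (p + 0.2)(p^2 + 5.8*p + 9.41) = 0 → Poles: -0.2, -2.9 + 1j, -2.9 - 1j
Numerator is a nonzero constant (5) → Zeros: none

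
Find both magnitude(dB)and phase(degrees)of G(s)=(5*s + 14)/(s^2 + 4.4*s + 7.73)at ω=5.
Substitute s = j*5: G(j5) = 0.394016 - 0.945666j.
|G| = 20*log₁₀(sqrt(Re²+Im²)) = 0.21 dB.
∠G = atan2(Im, Re) = -67.38°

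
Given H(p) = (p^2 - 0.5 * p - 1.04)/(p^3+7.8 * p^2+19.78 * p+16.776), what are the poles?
Set denominator = 0: p^3 + 7.8*p^2 + 19.78*p + 16.776 = (p + 3.6)(p^2 + 4.2*p + 4.66) = 0 → Poles: -2.1 + 0.5j, -2.1 - 0.5j, -3.6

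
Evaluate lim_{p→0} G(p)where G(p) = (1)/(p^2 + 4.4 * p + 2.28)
DC gain = G(0) = num(0)/den(0) = 1/2.28 = 0.4386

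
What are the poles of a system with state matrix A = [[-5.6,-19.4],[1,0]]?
Eigenvalues solve det(λI - A) = 0.
Characteristic polynomial: λ^2 + 5.6*λ + 19.4 = 0.
Roots: -2.8 + 3.4j, -2.8 - 3.4j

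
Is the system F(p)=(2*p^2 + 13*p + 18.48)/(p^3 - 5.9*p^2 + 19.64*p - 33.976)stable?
Denominator: p^3 - 5.9*p^2 + 19.64*p - 33.976 = (p - 3.1)(p^2 - 2.8*p + 10.96). Poles: 1.4 + 3j, 1.4 - 3j, 3.1. All Re(p)<0: No (unstable)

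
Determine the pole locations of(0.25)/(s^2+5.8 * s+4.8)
Set denominator = 0: s^2 + 5.8*s + 4.8 = (s + 4.8)(s + 1) = 0 → Poles: -1, -4.8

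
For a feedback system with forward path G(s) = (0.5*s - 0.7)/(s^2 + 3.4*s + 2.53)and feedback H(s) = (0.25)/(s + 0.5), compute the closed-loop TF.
Closed-loop T = G/(1+GH).
Numerator: G_num * H_den = 0.5*s^2 - 0.45*s - 0.35.
Denominator: G_den * H_den + G_num * H_num = (s^3 + 3.9*s^2 + 4.23*s + 1.265) + (0.125*s - 0.175) = s^3 + 3.9*s^2 + 4.355*s + 1.09.
T(s) = (0.5*s^2 - 0.45*s - 0.35)/(s^3 + 3.9*s^2 + 4.355*s + 1.09)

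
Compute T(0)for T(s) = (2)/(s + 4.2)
DC gain = T(0) = num(0)/den(0) = 2/4.2 = 0.4762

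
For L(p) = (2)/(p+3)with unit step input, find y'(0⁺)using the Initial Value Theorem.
IVT: y'(0⁺) = lim_{p→∞} p²·Y(p) = lim_{p→∞} p·L(p).
deg(num) = 0, deg(den) = 1, relative degree = 1, so p·L(p) → (leading num)/(leading den) = 2/1 = 2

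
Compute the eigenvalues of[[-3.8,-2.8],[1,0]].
Eigenvalues solve det(λI - A) = 0.
Characteristic polynomial: λ^2 + 3.8*λ + 2.8 = 0.
Factor: (λ + 2.8)(λ + 1) = 0.
Roots: -1, -2.8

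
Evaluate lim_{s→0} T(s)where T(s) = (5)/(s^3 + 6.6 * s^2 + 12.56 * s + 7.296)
DC gain = T(0) = num(0)/den(0) = 5/7.296 = 0.6853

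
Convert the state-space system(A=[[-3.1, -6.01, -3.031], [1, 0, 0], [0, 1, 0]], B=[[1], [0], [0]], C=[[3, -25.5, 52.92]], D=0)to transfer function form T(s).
T(s) = C(sI - A)⁻¹B + D.
Characteristic polynomial det(sI - A) = s^3 + 3.1*s^2 + 6.01*s + 3.031.
Numerator from C·adj(sI-A)·B + D·det(sI-A) = 3*s^2 - 25.5*s + 52.92.
T(s) = (3*s^2 - 25.5*s + 52.92)/(s^3 + 3.1*s^2 + 6.01*s + 3.031)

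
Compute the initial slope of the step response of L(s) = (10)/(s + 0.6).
IVT: y'(0⁺) = lim_{s→∞} s²·Y(s) = lim_{s→∞} s·L(s).
deg(num) = 0, deg(den) = 1, relative degree = 1, so s·L(s) → (leading num)/(leading den) = 10/1 = 10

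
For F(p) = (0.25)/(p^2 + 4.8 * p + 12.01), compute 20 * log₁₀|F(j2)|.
Substitute p = j*2: F(j2) = 0.0128103 - 0.0153531j.
|F(j2)| = sqrt(Re² + Im²) = 0.02.
20*log₁₀(0.02) = -33.98 dB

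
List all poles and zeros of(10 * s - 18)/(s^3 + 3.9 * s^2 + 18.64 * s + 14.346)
Set denominator = 0: s^3 + 3.9*s^2 + 18.64*s + 14.346 = (s + 0.9)(s^2 + 3*s + 15.94) = 0 → Poles: -0.9, -1.5 + 3.7j, -1.5 - 3.7j
Set numerator = 0: 10*s - 18 = 0 → Zeros: 1.8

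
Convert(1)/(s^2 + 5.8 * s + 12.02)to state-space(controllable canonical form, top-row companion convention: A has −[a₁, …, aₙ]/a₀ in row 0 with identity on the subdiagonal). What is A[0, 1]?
Reachable canonical form for den = s^2 + 5.8*s + 12.02: top row of A = -[a₁,a₂,...,aₙ]/a₀, ones on the subdiagonal, zeros elsewhere.
A = [[-5.8, -12.02], [1, 0]].
A[0,1] = -12.02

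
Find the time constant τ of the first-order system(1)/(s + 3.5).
First-order system: τ = -1/pole. Pole = -3.5. τ = -1/(-3.5) = 0.2857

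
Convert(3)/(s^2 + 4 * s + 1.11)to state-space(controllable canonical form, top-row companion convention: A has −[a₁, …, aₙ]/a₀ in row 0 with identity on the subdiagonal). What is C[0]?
Reachable canonical form: C = numerator coefficients (right-aligned, zero-padded to length n).
num = 3, C = [[0, 3]].
C[0] = 0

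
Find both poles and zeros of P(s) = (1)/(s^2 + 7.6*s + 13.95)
Set denominator = 0: s^2 + 7.6*s + 13.95 = (s + 4.5)(s + 3.1) = 0 → Poles: -3.1, -4.5
Numerator is a nonzero constant (1) → Zeros: none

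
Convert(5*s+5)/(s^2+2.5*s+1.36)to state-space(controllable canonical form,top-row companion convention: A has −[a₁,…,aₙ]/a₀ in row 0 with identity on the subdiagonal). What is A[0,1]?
Reachable canonical form for den = s^2 + 2.5*s + 1.36: top row of A = -[a₁,a₂,...,aₙ]/a₀, ones on the subdiagonal, zeros elsewhere.
A = [[-2.5, -1.36], [1, 0]].
A[0,1] = -1.36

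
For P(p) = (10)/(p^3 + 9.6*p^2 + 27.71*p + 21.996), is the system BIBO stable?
Denominator: p^3 + 9.6*p^2 + 27.71*p + 21.996 = (p + 1.3)(p + 4.7)(p + 3.6). Poles: -1.3, -3.6, -4.7. All Re(p)<0: Yes (stable)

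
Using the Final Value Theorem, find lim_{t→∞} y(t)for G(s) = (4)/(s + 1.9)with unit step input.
FVT: lim_{t→∞} y(t) = lim_{s→0} s*Y(s) where Y(s) = G(s)/s.
= lim_{s→0} G(s) = G(0) = num(0)/den(0) = 4/1.9 = 2.105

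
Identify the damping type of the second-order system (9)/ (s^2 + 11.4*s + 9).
Standard form: ωn²/(s²+2ζωn·s+ωn²) gives ωn=3, ζ=1.9.
Overdamped (ζ = 1.9 > 1)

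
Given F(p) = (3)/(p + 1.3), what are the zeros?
Numerator is a nonzero constant (3) → Zeros: none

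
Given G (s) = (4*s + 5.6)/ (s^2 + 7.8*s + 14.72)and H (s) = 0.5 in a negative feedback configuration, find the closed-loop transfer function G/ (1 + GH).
Closed-loop T = G/(1+GH).
Numerator: G_num * H_den = 4*s + 5.6.
Denominator: G_den * H_den + G_num * H_num = (s^2 + 7.8*s + 14.72) + (2*s + 2.8) = s^2 + 9.8*s + 17.52.
T(s) = (4*s + 5.6)/(s^2 + 9.8*s + 17.52)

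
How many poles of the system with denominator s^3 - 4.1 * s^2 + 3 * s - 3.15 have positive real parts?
s^3 - 4.1*s^2 + 3*s - 3.15 = (s - 3.5)(s^2 - 0.6*s + 0.9). Poles: 0.3 + 0.9j, 0.3 - 0.9j, 3.5. RHP poles (Re>0): 3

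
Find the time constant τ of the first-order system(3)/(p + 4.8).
First-order system: τ = -1/pole. Pole = -4.8. τ = -1/(-4.8) = 0.2083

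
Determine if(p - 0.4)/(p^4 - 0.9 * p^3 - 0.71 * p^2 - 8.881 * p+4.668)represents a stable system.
Denominator: p^4 - 0.9*p^3 - 0.71*p^2 - 8.881*p + 4.668 = (p - 0.5)(p - 2.4)(p^2 + 2*p + 3.89). Poles: -1 + 1.7j, -1 - 1.7j, 0.5, 2.4. All Re(p)<0: No (unstable)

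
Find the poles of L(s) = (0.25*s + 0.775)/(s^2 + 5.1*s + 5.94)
Set denominator = 0: s^2 + 5.1*s + 5.94 = (s + 3.3)(s + 1.8) = 0 → Poles: -1.8, -3.3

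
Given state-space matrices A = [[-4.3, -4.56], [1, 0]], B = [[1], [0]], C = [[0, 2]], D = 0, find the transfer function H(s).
H(s) = C(sI - A)⁻¹B + D.
Characteristic polynomial det(sI - A) = s^2 + 4.3*s + 4.56.
Numerator from C·adj(sI-A)·B + D·det(sI-A) = 2.
H(s) = (2)/(s^2 + 4.3*s + 4.56)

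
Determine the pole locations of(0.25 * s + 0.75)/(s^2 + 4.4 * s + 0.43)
Set denominator = 0: s^2 + 4.4*s + 0.43 = (s + 0.1)(s + 4.3) = 0 → Poles: -0.1, -4.3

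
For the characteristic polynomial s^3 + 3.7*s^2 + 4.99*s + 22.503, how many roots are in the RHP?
s^3 + 3.7*s^2 + 4.99*s + 22.503 = (s + 3.9)(s^2 - 0.2*s + 5.77). Poles: -3.9, 0.1 + 2.4j, 0.1 - 2.4j. RHP poles (Re>0): 2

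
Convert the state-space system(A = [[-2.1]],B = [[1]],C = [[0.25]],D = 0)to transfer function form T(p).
T(p) = C(pI - A)⁻¹B + D.
Characteristic polynomial det(pI - A) = p + 2.1.
Numerator from C·adj(pI-A)·B + D·det(pI-A) = 0.25.
T(p) = (0.25)/(p + 2.1)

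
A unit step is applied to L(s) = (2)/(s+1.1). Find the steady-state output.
FVT: lim_{t→∞} y(t) = lim_{s→0} s*Y(s) where Y(s) = L(s)/s.
= lim_{s→0} L(s) = L(0) = num(0)/den(0) = 2/1.1 = 1.818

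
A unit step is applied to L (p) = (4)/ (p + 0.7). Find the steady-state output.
FVT: lim_{t→∞} y(t) = lim_{p→0} p*Y(p) where Y(p) = L(p)/p.
= lim_{p→0} L(p) = L(0) = num(0)/den(0) = 4/0.7 = 5.714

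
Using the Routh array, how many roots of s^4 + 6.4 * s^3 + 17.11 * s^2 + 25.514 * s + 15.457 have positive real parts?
Routh array:
s^4: [1, 17.11, 15.457]; s^3: [6.4, 25.514]; s^2: [13.1234, 15.457]; s^1: [17.976]; s^0: [15.457]
First column: [1, 6.4, 13.1234, 17.976, 15.457]. Sign changes = RHP roots = 0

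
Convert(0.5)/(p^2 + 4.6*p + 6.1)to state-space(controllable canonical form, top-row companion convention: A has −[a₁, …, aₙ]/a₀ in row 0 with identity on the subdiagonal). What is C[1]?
Reachable canonical form: C = numerator coefficients (right-aligned, zero-padded to length n).
num = 0.5, C = [[0, 0.5]].
C[1] = 0.5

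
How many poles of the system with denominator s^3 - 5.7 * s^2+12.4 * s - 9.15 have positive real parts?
s^3 - 5.7*s^2 + 12.4*s - 9.15 = (s - 1.5)(s^2 - 4.2*s + 6.1). Poles: 1.5, 2.1 + 1.3j, 2.1 - 1.3j. RHP poles (Re>0): 3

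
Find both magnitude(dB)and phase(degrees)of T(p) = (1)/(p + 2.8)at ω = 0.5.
Substitute p = j*0.5: T(j0.5) = 0.346106 - 0.0618047j.
|T| = 20*log₁₀(sqrt(Re²+Im²)) = -9.08 dB.
∠T = atan2(Im, Re) = -10.12°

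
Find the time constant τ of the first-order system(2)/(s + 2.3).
First-order system: τ = -1/pole. Pole = -2.3. τ = -1/(-2.3) = 0.4348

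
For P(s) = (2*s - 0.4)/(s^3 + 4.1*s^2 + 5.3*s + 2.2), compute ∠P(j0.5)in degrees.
Substitute s = j*0.5: P(j0.5) = 0.264948 + 0.281708j.
∠P(j0.5) = atan2(Im, Re) = atan2(0.281708, 0.264948) = 46.76°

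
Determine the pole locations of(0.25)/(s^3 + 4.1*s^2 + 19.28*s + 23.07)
Set denominator = 0: s^3 + 4.1*s^2 + 19.28*s + 23.07 = (s + 1.5)(s^2 + 2.6*s + 15.38) = 0 → Poles: -1.3 + 3.7j, -1.3 - 3.7j, -1.5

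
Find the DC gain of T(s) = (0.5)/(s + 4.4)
DC gain = T(0) = num(0)/den(0) = 0.5/4.4 = 0.1136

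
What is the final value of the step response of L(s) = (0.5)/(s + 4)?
FVT: lim_{t→∞} y(t) = lim_{s→0} s*Y(s) where Y(s) = L(s)/s.
= lim_{s→0} L(s) = L(0) = num(0)/den(0) = 0.5/4 = 0.125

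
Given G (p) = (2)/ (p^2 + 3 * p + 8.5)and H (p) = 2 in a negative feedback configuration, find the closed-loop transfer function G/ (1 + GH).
Closed-loop T = G/(1+GH).
Numerator: G_num * H_den = 2.
Denominator: G_den * H_den + G_num * H_num = (p^2 + 3*p + 8.5) + (4) = p^2 + 3*p + 12.5.
T(p) = (2)/(p^2 + 3*p + 12.5)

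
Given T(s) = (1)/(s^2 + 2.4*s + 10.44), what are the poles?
Set denominator = 0: s^2 + 2.4*s + 10.44 = 0 → Poles: -1.2 + 3j, -1.2 - 3j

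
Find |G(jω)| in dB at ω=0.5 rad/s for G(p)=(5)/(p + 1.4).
Substitute p = j*0.5: G(j0.5) = 3.16742 - 1.13122j.
|G(j0.5)| = sqrt(Re² + Im²) = 3.363.
20*log₁₀(3.363) = 10.54 dB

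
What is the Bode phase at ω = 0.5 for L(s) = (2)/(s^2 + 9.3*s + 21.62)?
Substitute s = j*0.5: L(j0.5) = 0.0893583 - 0.0194439j.
∠L(j0.5) = atan2(Im, Re) = atan2(-0.0194439, 0.0893583) = -12.28°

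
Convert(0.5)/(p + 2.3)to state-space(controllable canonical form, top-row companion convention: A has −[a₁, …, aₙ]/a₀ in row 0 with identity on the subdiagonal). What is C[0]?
Reachable canonical form: C = numerator coefficients (right-aligned, zero-padded to length n).
num = 0.5, C = [[0.5]].
C[0] = 0.5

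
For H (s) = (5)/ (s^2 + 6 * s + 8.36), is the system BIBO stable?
Denominator: s^2 + 6*s + 8.36 = (s + 3.8)(s + 2.2). Poles: -2.2, -3.8. All Re(p)<0: Yes (stable)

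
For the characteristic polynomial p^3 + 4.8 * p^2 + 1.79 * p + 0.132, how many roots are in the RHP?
p^3 + 4.8*p^2 + 1.79*p + 0.132 = (p + 0.1)(p + 0.3)(p + 4.4). Poles: -0.1, -0.3, -4.4. RHP poles (Re>0): 0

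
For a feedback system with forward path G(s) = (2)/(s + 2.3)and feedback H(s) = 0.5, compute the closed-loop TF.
Closed-loop T = G/(1+GH).
Numerator: G_num * H_den = 2.
Denominator: G_den * H_den + G_num * H_num = (s + 2.3) + (1) = s + 3.3.
T(s) = (2)/(s + 3.3)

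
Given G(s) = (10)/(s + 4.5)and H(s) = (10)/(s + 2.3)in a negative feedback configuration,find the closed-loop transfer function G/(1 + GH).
Closed-loop T = G/(1+GH).
Numerator: G_num * H_den = 10*s + 23.
Denominator: G_den * H_den + G_num * H_num = (s^2 + 6.8*s + 10.35) + (100) = s^2 + 6.8*s + 110.35.
T(s) = (10*s + 23)/(s^2 + 6.8*s + 110.35)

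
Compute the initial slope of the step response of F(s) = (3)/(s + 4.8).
IVT: y'(0⁺) = lim_{s→∞} s²·Y(s) = lim_{s→∞} s·F(s).
deg(num) = 0, deg(den) = 1, relative degree = 1, so s·F(s) → (leading num)/(leading den) = 3/1 = 3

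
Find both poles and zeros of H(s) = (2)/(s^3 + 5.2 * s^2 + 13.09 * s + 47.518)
Set denominator = 0: s^3 + 5.2*s^2 + 13.09*s + 47.518 = (s + 4.6)(s^2 + 0.6*s + 10.33) = 0 → Poles: -0.3 + 3.2j, -0.3 - 3.2j, -4.6
Numerator is a nonzero constant (2) → Zeros: none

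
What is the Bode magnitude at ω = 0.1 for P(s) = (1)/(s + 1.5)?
Substitute s = j*0.1: P(j0.1) = 0.663717 - 0.0442478j.
|P(j0.1)| = sqrt(Re² + Im²) = 0.6652.
20*log₁₀(0.6652) = -3.54 dB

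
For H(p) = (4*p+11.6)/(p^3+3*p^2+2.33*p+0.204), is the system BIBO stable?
Denominator: p^3 + 3*p^2 + 2.33*p + 0.204 = (p + 1.7)(p + 1.2)(p + 0.1). Poles: -0.1, -1.2, -1.7. All Re(p)<0: Yes (stable)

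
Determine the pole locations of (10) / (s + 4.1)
Set denominator = 0: s + 4.1 = 0 → Poles: -4.1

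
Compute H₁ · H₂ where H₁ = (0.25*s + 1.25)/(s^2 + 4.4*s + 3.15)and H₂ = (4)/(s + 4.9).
Series: H = H₁ · H₂ = (n₁·n₂)/(d₁·d₂).
Num: n₁·n₂ = s + 5. Den: d₁·d₂ = s^3 + 9.3*s^2 + 24.71*s + 15.435.
H(s) = (s + 5)/(s^3 + 9.3*s^2 + 24.71*s + 15.435)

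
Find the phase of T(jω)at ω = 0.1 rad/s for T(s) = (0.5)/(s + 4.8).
Substitute s = j*0.1: T(j0.1) = 0.104121 - 0.0021692j.
∠T(j0.1) = atan2(Im, Re) = atan2(-0.0021692, 0.104121) = -1.19°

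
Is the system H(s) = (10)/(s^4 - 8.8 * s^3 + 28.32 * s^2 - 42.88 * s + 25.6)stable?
Denominator: s^4 - 8.8*s^3 + 28.32*s^2 - 42.88*s + 25.6 = (s - 4)(s - 1.6)(s^2 - 3.2*s + 4). Poles: 1.6, 1.6 + 1.2j, 1.6 - 1.2j, 4. All Re(p)<0: No (unstable)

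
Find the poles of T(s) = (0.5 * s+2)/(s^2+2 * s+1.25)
Set denominator = 0: s^2 + 2*s + 1.25 = 0 → Poles: -1 + 0.5j, -1 - 0.5j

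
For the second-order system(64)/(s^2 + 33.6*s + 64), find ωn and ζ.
Standard form: ωn²/(s²+2ζωn·s+ωn²).
const=64=ωn² → ωn=8, s coeff=33.6=2ζωn → ζ=2.1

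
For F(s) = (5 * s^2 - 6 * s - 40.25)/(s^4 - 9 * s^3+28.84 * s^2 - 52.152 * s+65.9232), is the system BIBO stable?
Denominator: s^4 - 9*s^3 + 28.84*s^2 - 52.152*s + 65.9232 = (s - 4.2)(s - 3.6)(s^2 - 1.2*s + 4.36). Poles: 0.6 + 2j, 0.6 - 2j, 3.6, 4.2. All Re(p)<0: No (unstable)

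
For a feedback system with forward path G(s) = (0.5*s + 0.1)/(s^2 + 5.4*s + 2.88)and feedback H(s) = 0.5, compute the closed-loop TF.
Closed-loop T = G/(1+GH).
Numerator: G_num * H_den = 0.5*s + 0.1.
Denominator: G_den * H_den + G_num * H_num = (s^2 + 5.4*s + 2.88) + (0.25*s + 0.05) = s^2 + 5.65*s + 2.93.
T(s) = (0.5*s + 0.1)/(s^2 + 5.65*s + 2.93)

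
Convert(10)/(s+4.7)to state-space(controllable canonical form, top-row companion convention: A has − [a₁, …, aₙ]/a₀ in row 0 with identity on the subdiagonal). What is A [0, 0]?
Reachable canonical form for den = s + 4.7: top row of A = -[a₁,a₂,...,aₙ]/a₀, ones on the subdiagonal, zeros elsewhere.
A = [[-4.7]].
A[0,0] = -4.7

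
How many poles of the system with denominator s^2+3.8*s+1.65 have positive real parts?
s^2 + 3.8*s + 1.65 = (s + 3.3)(s + 0.5). Poles: -0.5, -3.3. RHP poles (Re>0): 0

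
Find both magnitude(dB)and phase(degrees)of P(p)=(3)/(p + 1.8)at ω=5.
Substitute p = j*5: P(j5) = 0.191218 - 0.531161j.
|P| = 20*log₁₀(sqrt(Re²+Im²)) = -4.97 dB.
∠P = atan2(Im, Re) = -70.20°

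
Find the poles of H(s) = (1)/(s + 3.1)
Set denominator = 0: s + 3.1 = 0 → Poles: -3.1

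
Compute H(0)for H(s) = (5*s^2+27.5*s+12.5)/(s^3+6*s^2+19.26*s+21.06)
DC gain = H(0) = num(0)/den(0) = 12.5/21.06 = 0.5935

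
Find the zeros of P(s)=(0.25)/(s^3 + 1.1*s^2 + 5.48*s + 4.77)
Numerator is a nonzero constant (0.25) → Zeros: none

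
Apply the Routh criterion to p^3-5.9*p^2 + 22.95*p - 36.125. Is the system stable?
Routh array:
p^3: [1, 22.95]; p^2: [-5.9, -36.125]; p^1: [16.8271]; p^0: [-36.125]
First column: [1, -5.9, 16.8271, -36.125]. Sign changes = 3.
No, unstable (3 RHP root(s))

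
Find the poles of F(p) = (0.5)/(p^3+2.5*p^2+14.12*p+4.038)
Set denominator = 0: p^3 + 2.5*p^2 + 14.12*p + 4.038 = (p + 0.3)(p^2 + 2.2*p + 13.46) = 0 → Poles: -0.3, -1.1 + 3.5j, -1.1 - 3.5j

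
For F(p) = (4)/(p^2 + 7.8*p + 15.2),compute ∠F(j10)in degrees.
Substitute p = j*10: F(j10) = -0.0255517 - 0.0235028j.
∠F(j10) = atan2(Im, Re) = atan2(-0.0235028, -0.0255517) = -137.39°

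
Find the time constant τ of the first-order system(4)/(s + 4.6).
First-order system: τ = -1/pole. Pole = -4.6. τ = -1/(-4.6) = 0.2174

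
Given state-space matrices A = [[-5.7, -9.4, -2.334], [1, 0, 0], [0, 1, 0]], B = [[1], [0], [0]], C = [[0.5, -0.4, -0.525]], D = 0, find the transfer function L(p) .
L(p) = C(pI - A)⁻¹B + D.
Characteristic polynomial det(pI - A) = p^3 + 5.7*p^2 + 9.4*p + 2.334.
Numerator from C·adj(pI-A)·B + D·det(pI-A) = 0.5*p^2 - 0.4*p - 0.525.
L(p) = (0.5*p^2 - 0.4*p - 0.525)/(p^3 + 5.7*p^2 + 9.4*p + 2.334)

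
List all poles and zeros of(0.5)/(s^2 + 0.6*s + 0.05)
Set denominator = 0: s^2 + 0.6*s + 0.05 = (s + 0.1)(s + 0.5) = 0 → Poles: -0.1, -0.5
Numerator is a nonzero constant (0.5) → Zeros: none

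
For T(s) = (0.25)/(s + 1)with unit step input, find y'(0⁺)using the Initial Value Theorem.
IVT: y'(0⁺) = lim_{s→∞} s²·Y(s) = lim_{s→∞} s·T(s).
deg(num) = 0, deg(den) = 1, relative degree = 1, so s·T(s) → (leading num)/(leading den) = 0.25/1 = 0.25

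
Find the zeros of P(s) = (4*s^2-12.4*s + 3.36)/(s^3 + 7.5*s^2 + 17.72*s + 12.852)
Set numerator = 0: 4*s^2 - 12.4*s + 3.36 = 4*(s - 2.8)(s - 0.3) = 0 → Zeros: 0.3, 2.8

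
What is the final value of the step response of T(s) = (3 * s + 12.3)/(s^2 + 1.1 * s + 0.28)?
FVT: lim_{t→∞} y(t) = lim_{s→0} s*Y(s) where Y(s) = T(s)/s.
= lim_{s→0} T(s) = T(0) = num(0)/den(0) = 12.3/0.28 = 43.93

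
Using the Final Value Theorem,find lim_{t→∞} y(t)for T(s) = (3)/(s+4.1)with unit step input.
FVT: lim_{t→∞} y(t) = lim_{s→0} s*Y(s) where Y(s) = T(s)/s.
= lim_{s→0} T(s) = T(0) = num(0)/den(0) = 3/4.1 = 0.7317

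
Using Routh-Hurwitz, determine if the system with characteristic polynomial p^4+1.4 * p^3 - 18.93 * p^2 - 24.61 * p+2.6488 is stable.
Routh array:
p^4: [1, -18.93, 2.6488]; p^3: [1.4, -24.61]; p^2: [-1.35143, 2.6488]; p^1: [-21.866]; p^0: [2.6488]
First column: [1, 1.4, -1.35143, -21.866, 2.6488]. Sign changes = 2.
No, unstable (2 RHP root(s))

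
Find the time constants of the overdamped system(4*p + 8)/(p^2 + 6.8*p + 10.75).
Overdamped: real poles at -2.5, -4.3. τ = -1/pole → τ₁ = 0.4, τ₂ = 0.2326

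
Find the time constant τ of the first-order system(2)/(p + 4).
First-order system: τ = -1/pole. Pole = -4. τ = -1/(-4) = 0.25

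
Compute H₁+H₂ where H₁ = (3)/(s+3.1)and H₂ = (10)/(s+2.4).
Parallel: H = H₁ + H₂ = (n₁·d₂ + n₂·d₁)/(d₁·d₂).
n₁·d₂ = 3*s + 7.2. n₂·d₁ = 10*s + 31. Sum = 13*s + 38.2. d₁·d₂ = s^2 + 5.5*s + 7.44.
H(s) = (13*s + 38.2)/(s^2 + 5.5*s + 7.44)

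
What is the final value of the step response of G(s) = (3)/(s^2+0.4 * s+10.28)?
FVT: lim_{t→∞} y(t) = lim_{s→0} s*Y(s) where Y(s) = G(s)/s.
= lim_{s→0} G(s) = G(0) = num(0)/den(0) = 3/10.28 = 0.2918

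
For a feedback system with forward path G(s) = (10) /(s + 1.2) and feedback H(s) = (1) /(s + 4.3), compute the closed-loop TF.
Closed-loop T = G/(1+GH).
Numerator: G_num * H_den = 10*s + 43.
Denominator: G_den * H_den + G_num * H_num = (s^2 + 5.5*s + 5.16) + (10) = s^2 + 5.5*s + 15.16.
T(s) = (10*s + 43)/(s^2 + 5.5*s + 15.16)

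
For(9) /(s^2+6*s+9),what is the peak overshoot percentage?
Standard form: ωn²/(s²+2ζωn·s+ωn²) → ωn = 3, ζ = 1.
ζ ≥ 1, so the response is non-oscillatory: peak overshoot = 0%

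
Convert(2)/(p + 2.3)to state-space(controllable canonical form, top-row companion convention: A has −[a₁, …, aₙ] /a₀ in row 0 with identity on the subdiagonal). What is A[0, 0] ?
Reachable canonical form for den = p + 2.3: top row of A = -[a₁,a₂,...,aₙ]/a₀, ones on the subdiagonal, zeros elsewhere.
A = [[-2.3]].
A[0,0] = -2.3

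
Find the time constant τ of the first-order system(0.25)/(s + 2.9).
First-order system: τ = -1/pole. Pole = -2.9. τ = -1/(-2.9) = 0.3448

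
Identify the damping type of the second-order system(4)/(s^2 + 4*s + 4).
Standard form: ωn²/(s²+2ζωn·s+ωn²) gives ωn=2, ζ=1.
Critically damped (ζ = 1)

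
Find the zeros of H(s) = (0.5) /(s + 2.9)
Numerator is a nonzero constant (0.5) → Zeros: none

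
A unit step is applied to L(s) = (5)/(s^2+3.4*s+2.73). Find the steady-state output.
FVT: lim_{t→∞} y(t) = lim_{s→0} s*Y(s) where Y(s) = L(s)/s.
= lim_{s→0} L(s) = L(0) = num(0)/den(0) = 5/2.73 = 1.832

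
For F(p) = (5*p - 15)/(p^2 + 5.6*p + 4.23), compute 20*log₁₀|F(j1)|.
Substitute p = j*1: F(j1) = -0.489318 + 2.39634j.
|F(j1)| = sqrt(Re² + Im²) = 2.446.
20*log₁₀(2.446) = 7.77 dB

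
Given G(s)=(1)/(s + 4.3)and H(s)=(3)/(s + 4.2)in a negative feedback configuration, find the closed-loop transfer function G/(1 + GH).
Closed-loop T = G/(1+GH).
Numerator: G_num * H_den = s + 4.2.
Denominator: G_den * H_den + G_num * H_num = (s^2 + 8.5*s + 18.06) + (3) = s^2 + 8.5*s + 21.06.
T(s) = (s + 4.2)/(s^2 + 8.5*s + 21.06)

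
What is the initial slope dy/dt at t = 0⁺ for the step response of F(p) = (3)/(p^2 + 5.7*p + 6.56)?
IVT: y'(0⁺) = lim_{p→∞} p²·Y(p) = lim_{p→∞} p·F(p).
deg(num) = 0, deg(den) = 2, relative degree = 2 ≥ 2, so p·F(p) → 0. Initial slope = 0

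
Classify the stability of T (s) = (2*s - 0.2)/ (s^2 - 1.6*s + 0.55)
Denominator: s^2 - 1.6*s + 0.55 = (s - 1.1)(s - 0.5). Poles: 0.5, 1.1. Unstable (2 pole(s) in RHP)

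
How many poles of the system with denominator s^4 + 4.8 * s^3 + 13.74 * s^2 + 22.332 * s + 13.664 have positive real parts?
s^4 + 4.8*s^3 + 13.74*s^2 + 22.332*s + 13.664 = (s + 1.6)(s + 1.4)(s^2 + 1.8*s + 6.1). Poles: -0.9 + 2.3j, -0.9 - 2.3j, -1.4, -1.6. RHP poles (Re>0): 0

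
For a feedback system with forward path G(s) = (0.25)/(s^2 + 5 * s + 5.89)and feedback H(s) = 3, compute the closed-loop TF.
Closed-loop T = G/(1+GH).
Numerator: G_num * H_den = 0.25.
Denominator: G_den * H_den + G_num * H_num = (s^2 + 5*s + 5.89) + (0.75) = s^2 + 5*s + 6.64.
T(s) = (0.25)/(s^2 + 5*s + 6.64)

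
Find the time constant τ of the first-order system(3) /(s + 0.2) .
First-order system: τ = -1/pole. Pole = -0.2. τ = -1/(-0.2) = 5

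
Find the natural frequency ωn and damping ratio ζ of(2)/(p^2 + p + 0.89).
Underdamped: complex pole -0.5 + 0.8j. ωn = |pole| = 0.9434, ζ = -Re(pole)/ωn = 0.53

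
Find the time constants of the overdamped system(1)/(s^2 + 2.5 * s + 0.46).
Overdamped: real poles at -2.3, -0.2. τ = -1/pole → τ₁ = 0.4348, τ₂ = 5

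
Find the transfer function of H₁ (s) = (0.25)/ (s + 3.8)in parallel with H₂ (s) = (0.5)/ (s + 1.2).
Parallel: H = H₁ + H₂ = (n₁·d₂ + n₂·d₁)/(d₁·d₂).
n₁·d₂ = 0.25*s + 0.3. n₂·d₁ = 0.5*s + 1.9. Sum = 0.75*s + 2.2. d₁·d₂ = s^2 + 5*s + 4.56.
H(s) = (0.75*s + 2.2)/(s^2 + 5*s + 4.56)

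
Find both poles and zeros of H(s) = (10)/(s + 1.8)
Set denominator = 0: s + 1.8 = 0 → Poles: -1.8
Numerator is a nonzero constant (10) → Zeros: none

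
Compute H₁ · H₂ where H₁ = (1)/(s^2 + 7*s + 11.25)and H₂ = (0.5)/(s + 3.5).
Series: H = H₁ · H₂ = (n₁·n₂)/(d₁·d₂).
Num: n₁·n₂ = 0.5. Den: d₁·d₂ = s^3 + 10.5*s^2 + 35.75*s + 39.375.
H(s) = (0.5)/(s^3 + 10.5*s^2 + 35.75*s + 39.375)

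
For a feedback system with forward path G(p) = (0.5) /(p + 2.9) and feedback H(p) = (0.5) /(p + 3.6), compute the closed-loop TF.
Closed-loop T = G/(1+GH).
Numerator: G_num * H_den = 0.5*p + 1.8.
Denominator: G_den * H_den + G_num * H_num = (p^2 + 6.5*p + 10.44) + (0.25) = p^2 + 6.5*p + 10.69.
T(p) = (0.5*p + 1.8)/(p^2 + 6.5*p + 10.69)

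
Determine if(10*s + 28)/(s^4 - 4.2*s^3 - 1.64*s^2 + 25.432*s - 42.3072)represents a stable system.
Denominator: s^4 - 4.2*s^3 - 1.64*s^2 + 25.432*s - 42.3072 = (s + 2.6)(s - 3.6)(s^2 - 3.2*s + 4.52). Poles: -2.6, 1.6 + 1.4j, 1.6 - 1.4j, 3.6. All Re(p)<0: No (unstable)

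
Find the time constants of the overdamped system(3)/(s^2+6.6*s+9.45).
Overdamped: real poles at -2.1, -4.5. τ = -1/pole → τ₁ = 0.4762, τ₂ = 0.2222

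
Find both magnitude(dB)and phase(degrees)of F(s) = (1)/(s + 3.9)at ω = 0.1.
Substitute s = j*0.1: F(j0.1) = 0.256242 - 0.0065703j.
|F| = 20*log₁₀(sqrt(Re²+Im²)) = -11.82 dB.
∠F = atan2(Im, Re) = -1.47°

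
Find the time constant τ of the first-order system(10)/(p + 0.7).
First-order system: τ = -1/pole. Pole = -0.7. τ = -1/(-0.7) = 1.429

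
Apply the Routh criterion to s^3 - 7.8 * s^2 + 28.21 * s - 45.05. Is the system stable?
Routh array:
s^3: [1, 28.21]; s^2: [-7.8, -45.05]; s^1: [22.4344]; s^0: [-45.05]
First column: [1, -7.8, 22.4344, -45.05]. Sign changes = 3.
No, unstable (3 RHP root(s))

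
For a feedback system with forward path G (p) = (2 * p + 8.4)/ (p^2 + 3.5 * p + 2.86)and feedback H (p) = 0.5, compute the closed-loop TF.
Closed-loop T = G/(1+GH).
Numerator: G_num * H_den = 2*p + 8.4.
Denominator: G_den * H_den + G_num * H_num = (p^2 + 3.5*p + 2.86) + (p + 4.2) = p^2 + 4.5*p + 7.06.
T(p) = (2*p + 8.4)/(p^2 + 4.5*p + 7.06)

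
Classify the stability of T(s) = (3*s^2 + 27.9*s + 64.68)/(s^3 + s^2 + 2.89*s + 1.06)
Denominator: s^3 + s^2 + 2.89*s + 1.06 = (s + 0.4)(s^2 + 0.6*s + 2.65). Poles: -0.3 + 1.6j, -0.3 - 1.6j, -0.4. Stable (all poles in LHP)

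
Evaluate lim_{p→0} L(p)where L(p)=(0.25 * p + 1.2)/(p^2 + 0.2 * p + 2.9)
DC gain = L(0) = num(0)/den(0) = 1.2/2.9 = 0.4138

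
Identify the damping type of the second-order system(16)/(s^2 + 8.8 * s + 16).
Standard form: ωn²/(s²+2ζωn·s+ωn²) gives ωn=4, ζ=1.1.
Overdamped (ζ = 1.1 > 1)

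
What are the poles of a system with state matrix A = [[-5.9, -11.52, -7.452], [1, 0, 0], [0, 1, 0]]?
Eigenvalues solve det(λI - A) = 0.
Characteristic polynomial: λ^3 + 5.9*λ^2 + 11.52*λ + 7.452 = 0.
Factor: (λ + 2.3)(λ + 1.8)(λ + 1.8) = 0.
Roots: -1.8, -1.8, -2.3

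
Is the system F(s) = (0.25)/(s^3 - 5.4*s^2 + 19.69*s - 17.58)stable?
Denominator: s^3 - 5.4*s^2 + 19.69*s - 17.58 = (s - 1.2)(s^2 - 4.2*s + 14.65). Poles: 1.2, 2.1 + 3.2j, 2.1 - 3.2j. All Re(p)<0: No (unstable)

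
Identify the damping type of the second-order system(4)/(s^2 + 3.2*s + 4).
Standard form: ωn²/(s²+2ζωn·s+ωn²) gives ωn=2, ζ=0.8.
Underdamped (ζ = 0.8 < 1)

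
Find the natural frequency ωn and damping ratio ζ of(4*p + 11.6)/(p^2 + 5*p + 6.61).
Underdamped: complex pole -2.5 + 0.6j. ωn = |pole| = 2.571, ζ = -Re(pole)/ωn = 0.9724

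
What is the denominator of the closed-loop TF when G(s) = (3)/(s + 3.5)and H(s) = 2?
Characteristic poly = G_den * H_den + G_num * H_num = (s + 3.5) + (6) = s + 9.5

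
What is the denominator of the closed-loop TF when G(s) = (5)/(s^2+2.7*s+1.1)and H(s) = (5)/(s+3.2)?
Characteristic poly = G_den * H_den + G_num * H_num = (s^3 + 5.9*s^2 + 9.74*s + 3.52) + (25) = s^3 + 5.9*s^2 + 9.74*s + 28.52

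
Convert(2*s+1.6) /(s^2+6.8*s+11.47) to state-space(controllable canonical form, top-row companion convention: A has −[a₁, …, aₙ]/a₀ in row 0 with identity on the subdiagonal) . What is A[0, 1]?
Reachable canonical form for den = s^2 + 6.8*s + 11.47: top row of A = -[a₁,a₂,...,aₙ]/a₀, ones on the subdiagonal, zeros elsewhere.
A = [[-6.8, -11.47], [1, 0]].
A[0,1] = -11.47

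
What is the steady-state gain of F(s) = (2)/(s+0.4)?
DC gain = F(0) = num(0)/den(0) = 2/0.4 = 5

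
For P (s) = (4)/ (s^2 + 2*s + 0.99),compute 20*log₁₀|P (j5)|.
Substitute s = j*5: P(j5) = -0.14197 - 0.0591296j.
|P(j5)| = sqrt(Re² + Im²) = 0.1538.
20*log₁₀(0.1538) = -16.26 dB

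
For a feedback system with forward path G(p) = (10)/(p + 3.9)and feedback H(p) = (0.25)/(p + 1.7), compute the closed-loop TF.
Closed-loop T = G/(1+GH).
Numerator: G_num * H_den = 10*p + 17.
Denominator: G_den * H_den + G_num * H_num = (p^2 + 5.6*p + 6.63) + (2.5) = p^2 + 5.6*p + 9.13.
T(p) = (10*p + 17)/(p^2 + 5.6*p + 9.13)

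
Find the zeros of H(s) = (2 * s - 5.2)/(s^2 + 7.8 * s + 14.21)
Set numerator = 0: 2*s - 5.2 = 0 → Zeros: 2.6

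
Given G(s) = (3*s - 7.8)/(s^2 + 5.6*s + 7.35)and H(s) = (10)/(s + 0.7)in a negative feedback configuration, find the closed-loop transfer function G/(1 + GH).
Closed-loop T = G/(1+GH).
Numerator: G_num * H_den = 3*s^2 - 5.7*s - 5.46.
Denominator: G_den * H_den + G_num * H_num = (s^3 + 6.3*s^2 + 11.27*s + 5.145) + (30*s - 78) = s^3 + 6.3*s^2 + 41.27*s - 72.855.
T(s) = (3*s^2 - 5.7*s - 5.46)/(s^3 + 6.3*s^2 + 41.27*s - 72.855)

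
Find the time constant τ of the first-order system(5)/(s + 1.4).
First-order system: τ = -1/pole. Pole = -1.4. τ = -1/(-1.4) = 0.7143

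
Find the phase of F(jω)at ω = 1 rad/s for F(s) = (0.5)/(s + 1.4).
Substitute s = j*1: F(j1) = 0.236486 - 0.168919j.
∠F(j1) = atan2(Im, Re) = atan2(-0.168919, 0.236486) = -35.54°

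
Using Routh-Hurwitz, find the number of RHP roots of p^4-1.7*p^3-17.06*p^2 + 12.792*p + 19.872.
Routh array:
p^4: [1, -17.06, 19.872]; p^3: [-1.7, 12.792]; p^2: [-9.53529, 19.872]; p^1: [9.24912]; p^0: [19.872]
First column: [1, -1.7, -9.53529, 9.24912, 19.872]. Sign changes = RHP roots = 2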